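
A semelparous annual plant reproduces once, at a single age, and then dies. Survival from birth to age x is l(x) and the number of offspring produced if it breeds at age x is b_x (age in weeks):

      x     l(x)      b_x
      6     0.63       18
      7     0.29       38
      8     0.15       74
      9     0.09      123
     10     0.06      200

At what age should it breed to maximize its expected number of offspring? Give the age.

Expected offspring if breeding at age x = l(x) × b_x:
  age 6: 0.63 × 18 = 11.340
  age 7: 0.29 × 38 = 11.020
  age 8: 0.15 × 74 = 11.100
  age 9: 0.09 × 123 = 11.070
  age 10: 0.06 × 200 = 12.000
Maximum at age 10 (12.000).

10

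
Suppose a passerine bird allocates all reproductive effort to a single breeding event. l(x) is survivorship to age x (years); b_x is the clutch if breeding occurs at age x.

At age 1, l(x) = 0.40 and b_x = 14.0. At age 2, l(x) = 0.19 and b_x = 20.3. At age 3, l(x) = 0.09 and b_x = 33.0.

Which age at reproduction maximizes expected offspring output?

Expected offspring if breeding at age x = l(x) × b_x:
  age 1: 0.40 × 14.0 = 5.600
  age 2: 0.19 × 20.3 = 3.857
  age 3: 0.09 × 33.0 = 2.970
Maximum at age 1 (5.600).

1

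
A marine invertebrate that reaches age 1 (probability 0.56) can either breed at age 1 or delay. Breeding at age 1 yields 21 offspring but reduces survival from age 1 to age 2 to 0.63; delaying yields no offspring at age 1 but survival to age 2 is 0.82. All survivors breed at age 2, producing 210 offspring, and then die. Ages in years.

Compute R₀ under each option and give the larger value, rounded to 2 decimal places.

breed at age 1: R₀ = 0.56 × (21 + 0.63 × 210) = 0.56 × 153.3000 = 85.8480
delay to age 2: R₀ = 0.56 × (0.82 × 210) = 0.56 × 172.2000 = 96.4320
Higher: delay to age 2 (96.4320).

96.43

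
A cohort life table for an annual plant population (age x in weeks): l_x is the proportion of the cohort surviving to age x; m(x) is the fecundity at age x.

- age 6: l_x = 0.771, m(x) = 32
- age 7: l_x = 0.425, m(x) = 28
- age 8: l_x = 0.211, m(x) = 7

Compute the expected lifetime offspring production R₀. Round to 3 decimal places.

38.049

R₀ = Σ l_x m(x):
  age 6: 0.771 × 32 = 24.6720
  age 7: 0.425 × 28 = 11.9000
  age 8: 0.211 × 7 = 1.4770
R₀ = 24.6720 + 11.9000 + 1.4770 = 38.0490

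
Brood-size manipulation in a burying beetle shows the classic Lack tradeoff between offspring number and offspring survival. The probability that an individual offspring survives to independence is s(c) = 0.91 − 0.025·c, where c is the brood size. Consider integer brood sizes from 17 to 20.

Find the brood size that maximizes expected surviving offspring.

18

Expected surviving offspring = c × s(c):
  c=17: 17 × 0.485 = 8.245
  c=18: 18 × 0.460 = 8.280
  c=19: 19 × 0.435 = 8.265
  c=20: 20 × 0.410 = 8.200
Maximum at c = 18 (8.280 surviving offspring).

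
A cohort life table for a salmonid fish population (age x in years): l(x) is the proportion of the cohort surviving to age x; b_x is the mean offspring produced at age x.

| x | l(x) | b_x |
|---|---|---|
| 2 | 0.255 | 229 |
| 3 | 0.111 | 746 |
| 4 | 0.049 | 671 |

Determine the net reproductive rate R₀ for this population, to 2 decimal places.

174.08

R₀ = Σ l(x) b_x:
  age 2: 0.255 × 229 = 58.3950
  age 3: 0.111 × 746 = 82.8060
  age 4: 0.049 × 671 = 32.8790
R₀ = 58.3950 + 82.8060 + 32.8790 = 174.0800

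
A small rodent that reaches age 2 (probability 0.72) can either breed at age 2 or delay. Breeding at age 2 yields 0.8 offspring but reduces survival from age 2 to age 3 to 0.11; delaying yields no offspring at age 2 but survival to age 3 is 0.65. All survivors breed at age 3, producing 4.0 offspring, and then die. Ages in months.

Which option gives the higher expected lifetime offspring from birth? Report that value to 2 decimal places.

1.87

breed at age 2: R₀ = 0.72 × (0.8 + 0.11 × 4.0) = 0.72 × 1.2400 = 0.8928
delay to age 3: R₀ = 0.72 × (0.65 × 4.0) = 0.72 × 2.6000 = 1.8720
Higher: delay to age 3 (1.8720).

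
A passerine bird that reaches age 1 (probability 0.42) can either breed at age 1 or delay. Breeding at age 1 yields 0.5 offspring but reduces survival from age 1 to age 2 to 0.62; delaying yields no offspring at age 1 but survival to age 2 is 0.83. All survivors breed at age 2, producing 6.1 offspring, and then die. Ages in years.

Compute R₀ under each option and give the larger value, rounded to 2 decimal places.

2.13

breed at age 1: R₀ = 0.42 × (0.5 + 0.62 × 6.1) = 0.42 × 4.2820 = 1.7984
delay to age 2: R₀ = 0.42 × (0.83 × 6.1) = 0.42 × 5.0630 = 2.1265
Higher: delay to age 2 (2.1265).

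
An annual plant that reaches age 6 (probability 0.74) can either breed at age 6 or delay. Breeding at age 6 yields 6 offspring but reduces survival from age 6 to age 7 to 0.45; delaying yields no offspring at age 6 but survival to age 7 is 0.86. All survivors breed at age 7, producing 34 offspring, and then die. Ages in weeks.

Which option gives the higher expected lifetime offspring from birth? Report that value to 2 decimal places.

breed at age 6: R₀ = 0.74 × (6 + 0.45 × 34) = 0.74 × 21.3000 = 15.7620
delay to age 7: R₀ = 0.74 × (0.86 × 34) = 0.74 × 29.2400 = 21.6376
Higher: delay to age 7 (21.6376).

21.64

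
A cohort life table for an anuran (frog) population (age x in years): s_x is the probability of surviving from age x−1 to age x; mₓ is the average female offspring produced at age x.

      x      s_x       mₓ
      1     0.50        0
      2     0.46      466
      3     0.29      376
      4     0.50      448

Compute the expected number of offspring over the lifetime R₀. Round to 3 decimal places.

Survivorship from birth: l_x = s_1·s_2·…·s_x.
  l_1 = 0.50000
  l_2 = 0.23000
  l_3 = 0.06670
  l_4 = 0.03335
R₀ = Σ l_x mₓ:
  age 1: 0.50000 × 0 = 0.0000
  age 2: 0.23000 × 466 = 107.1800
  age 3: 0.06670 × 376 = 25.0792
  age 4: 0.03335 × 448 = 14.9408
R₀ = 0.0000 + 107.1800 + 25.0792 + 14.9408 = 147.2000

147.200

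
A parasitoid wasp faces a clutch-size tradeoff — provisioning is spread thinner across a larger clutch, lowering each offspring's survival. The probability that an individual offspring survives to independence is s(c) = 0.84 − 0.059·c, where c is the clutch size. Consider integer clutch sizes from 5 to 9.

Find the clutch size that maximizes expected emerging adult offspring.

Expected emerging adult offspring = c × s(c):
  c=5: 5 × 0.545 = 2.725
  c=6: 6 × 0.486 = 2.916
  c=7: 7 × 0.427 = 2.989
  c=8: 8 × 0.368 = 2.944
  c=9: 9 × 0.309 = 2.781
Maximum at c = 7 (2.989 emerging adult offspring).

7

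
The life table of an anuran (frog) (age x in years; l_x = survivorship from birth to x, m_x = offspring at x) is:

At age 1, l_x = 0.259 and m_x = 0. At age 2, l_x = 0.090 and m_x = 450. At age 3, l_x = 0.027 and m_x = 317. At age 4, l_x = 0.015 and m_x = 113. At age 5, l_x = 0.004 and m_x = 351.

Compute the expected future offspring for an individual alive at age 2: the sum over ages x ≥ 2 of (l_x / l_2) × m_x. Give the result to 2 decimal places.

579.53

l_2 = 0.090. Conditional survival from age 2 to x is l_x / l_2.
  x=2: (0.090/0.090) × 450 = 450.0000
  x=3: (0.027/0.090) × 317 = 95.1000
  x=4: (0.015/0.090) × 113 = 18.8333
  x=5: (0.004/0.090) × 351 = 15.6000
Sum = 450.0000 + 95.1000 + 18.8333 + 15.6000 = 579.5333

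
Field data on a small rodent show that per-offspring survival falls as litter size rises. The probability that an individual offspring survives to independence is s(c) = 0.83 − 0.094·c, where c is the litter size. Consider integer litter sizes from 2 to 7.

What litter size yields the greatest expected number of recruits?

Expected recruits = c × s(c):
  c=2: 2 × 0.642 = 1.284
  c=3: 3 × 0.548 = 1.644
  c=4: 4 × 0.454 = 1.816
  c=5: 5 × 0.360 = 1.800
  c=6: 6 × 0.266 = 1.596
  c=7: 7 × 0.172 = 1.204
Maximum at c = 4 (1.816 recruits).

4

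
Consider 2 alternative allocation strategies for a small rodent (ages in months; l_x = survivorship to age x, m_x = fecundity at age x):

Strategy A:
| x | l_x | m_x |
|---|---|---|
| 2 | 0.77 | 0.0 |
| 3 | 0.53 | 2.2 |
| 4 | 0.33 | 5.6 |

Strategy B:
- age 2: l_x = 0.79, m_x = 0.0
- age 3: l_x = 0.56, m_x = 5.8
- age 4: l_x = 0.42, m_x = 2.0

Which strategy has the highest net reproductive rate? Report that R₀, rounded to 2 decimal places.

4.09

Strategy A: R₀ = 0.77×0.0 + 0.53×2.2 + 0.33×5.6 = 3.0140
Strategy B: R₀ = 0.79×0.0 + 0.56×5.8 + 0.42×2.0 = 4.0880
Highest R₀: strategy B with 4.0880.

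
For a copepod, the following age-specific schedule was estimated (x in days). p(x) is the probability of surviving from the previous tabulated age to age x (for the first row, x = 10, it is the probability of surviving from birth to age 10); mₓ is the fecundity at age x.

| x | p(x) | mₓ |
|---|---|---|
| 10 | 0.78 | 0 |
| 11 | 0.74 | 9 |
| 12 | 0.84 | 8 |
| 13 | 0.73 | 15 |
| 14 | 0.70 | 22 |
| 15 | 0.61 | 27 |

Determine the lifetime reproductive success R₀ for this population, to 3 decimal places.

Survivorship from birth: l_x = p_10·p_11·…·p_x.
  l_10 = 0.78000
  l_11 = 0.57720
  l_12 = 0.48485
  l_13 = 0.35394
  l_14 = 0.24776
  l_15 = 0.15113
R₀ = Σ l_x mₓ:
  age 10: 0.78000 × 0 = 0.0000
  age 11: 0.57720 × 9 = 5.1948
  age 12: 0.48485 × 8 = 3.8788
  age 13: 0.35394 × 15 = 5.3091
  age 14: 0.24776 × 22 = 5.4507
  age 15: 0.15113 × 27 = 4.0805
R₀ = 0.0000 + 5.1948 + 3.8788 + 5.3091 + 5.4507 + 4.0805 = 23.9139

23.914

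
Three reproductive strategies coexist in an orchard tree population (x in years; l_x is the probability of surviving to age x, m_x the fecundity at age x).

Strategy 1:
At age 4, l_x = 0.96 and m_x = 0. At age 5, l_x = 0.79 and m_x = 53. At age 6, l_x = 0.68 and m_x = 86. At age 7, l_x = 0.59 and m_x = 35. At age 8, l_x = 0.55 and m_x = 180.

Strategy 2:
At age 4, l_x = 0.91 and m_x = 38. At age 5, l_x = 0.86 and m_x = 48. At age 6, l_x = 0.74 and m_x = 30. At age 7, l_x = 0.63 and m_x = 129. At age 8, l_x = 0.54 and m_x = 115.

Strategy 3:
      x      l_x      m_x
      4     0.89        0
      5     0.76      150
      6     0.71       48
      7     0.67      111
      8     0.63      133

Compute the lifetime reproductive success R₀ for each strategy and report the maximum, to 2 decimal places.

Strategy 1: R₀ = 0.96×0 + 0.79×53 + 0.68×86 + 0.59×35 + 0.55×180 = 220.0000
Strategy 2: R₀ = 0.91×38 + 0.86×48 + 0.74×30 + 0.63×129 + 0.54×115 = 241.4300
Strategy 3: R₀ = 0.89×0 + 0.76×150 + 0.71×48 + 0.67×111 + 0.63×133 = 306.2400
Highest R₀: strategy 3 with 306.2400.

306.24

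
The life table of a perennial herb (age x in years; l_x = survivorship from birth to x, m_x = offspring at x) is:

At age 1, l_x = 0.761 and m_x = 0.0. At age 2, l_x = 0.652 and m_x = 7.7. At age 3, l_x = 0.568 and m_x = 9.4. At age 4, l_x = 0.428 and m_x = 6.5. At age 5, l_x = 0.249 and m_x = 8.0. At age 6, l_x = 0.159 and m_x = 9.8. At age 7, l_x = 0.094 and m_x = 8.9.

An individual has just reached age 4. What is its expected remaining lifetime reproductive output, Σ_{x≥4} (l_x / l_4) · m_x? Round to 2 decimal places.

l_4 = 0.428. Conditional survival from age 4 to x is l_x / l_4.
  x=4: (0.428/0.428) × 6.5 = 6.5000
  x=5: (0.249/0.428) × 8.0 = 4.6542
  x=6: (0.159/0.428) × 9.8 = 3.6407
  x=7: (0.094/0.428) × 8.9 = 1.9547
Sum = 6.5000 + 4.6542 + 3.6407 + 1.9547 = 16.7495

16.75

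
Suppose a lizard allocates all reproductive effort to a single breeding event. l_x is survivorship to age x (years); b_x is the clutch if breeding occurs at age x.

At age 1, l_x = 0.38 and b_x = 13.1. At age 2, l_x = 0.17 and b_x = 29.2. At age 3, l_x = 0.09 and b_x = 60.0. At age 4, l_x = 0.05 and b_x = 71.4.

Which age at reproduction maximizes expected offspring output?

3

Expected offspring if breeding at age x = l_x × b_x:
  age 1: 0.38 × 13.1 = 4.978
  age 2: 0.17 × 29.2 = 4.964
  age 3: 0.09 × 60.0 = 5.400
  age 4: 0.05 × 71.4 = 3.570
Maximum at age 3 (5.400).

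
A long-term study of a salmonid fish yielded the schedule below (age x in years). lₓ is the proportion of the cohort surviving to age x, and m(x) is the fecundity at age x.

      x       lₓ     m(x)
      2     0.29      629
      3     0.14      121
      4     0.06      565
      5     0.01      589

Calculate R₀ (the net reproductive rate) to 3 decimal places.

239.140

R₀ = Σ lₓ m(x):
  age 2: 0.29 × 629 = 182.4100
  age 3: 0.14 × 121 = 16.9400
  age 4: 0.06 × 565 = 33.9000
  age 5: 0.01 × 589 = 5.8900
R₀ = 182.4100 + 16.9400 + 33.9000 + 5.8900 = 239.1400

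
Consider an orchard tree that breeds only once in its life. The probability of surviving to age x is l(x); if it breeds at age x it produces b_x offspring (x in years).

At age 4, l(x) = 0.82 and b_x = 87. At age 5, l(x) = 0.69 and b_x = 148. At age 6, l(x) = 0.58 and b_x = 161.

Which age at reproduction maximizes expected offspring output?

Expected offspring if breeding at age x = l(x) × b_x:
  age 4: 0.82 × 87 = 71.340
  age 5: 0.69 × 148 = 102.120
  age 6: 0.58 × 161 = 93.380
Maximum at age 5 (102.120).

5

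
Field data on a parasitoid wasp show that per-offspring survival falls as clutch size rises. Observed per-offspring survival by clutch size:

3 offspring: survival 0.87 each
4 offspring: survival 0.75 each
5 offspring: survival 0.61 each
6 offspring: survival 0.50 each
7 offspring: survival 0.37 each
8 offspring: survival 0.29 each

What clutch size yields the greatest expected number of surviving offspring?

Expected surviving offspring = c × s(c):
  c=3: 3 × 0.87 = 2.610
  c=4: 4 × 0.75 = 3.000
  c=5: 5 × 0.61 = 3.050
  c=6: 6 × 0.50 = 3.000
  c=7: 7 × 0.37 = 2.590
  c=8: 8 × 0.29 = 2.320
Maximum at c = 5 (3.050 surviving offspring).

5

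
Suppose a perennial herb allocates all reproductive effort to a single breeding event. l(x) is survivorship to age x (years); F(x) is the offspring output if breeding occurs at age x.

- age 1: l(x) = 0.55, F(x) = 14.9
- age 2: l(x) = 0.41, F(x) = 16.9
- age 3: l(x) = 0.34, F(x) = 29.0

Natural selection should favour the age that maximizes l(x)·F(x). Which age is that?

Expected offspring if breeding at age x = l(x) × F(x):
  age 1: 0.55 × 14.9 = 8.195
  age 2: 0.41 × 16.9 = 6.929
  age 3: 0.34 × 29.0 = 9.860
Maximum at age 3 (9.860).

3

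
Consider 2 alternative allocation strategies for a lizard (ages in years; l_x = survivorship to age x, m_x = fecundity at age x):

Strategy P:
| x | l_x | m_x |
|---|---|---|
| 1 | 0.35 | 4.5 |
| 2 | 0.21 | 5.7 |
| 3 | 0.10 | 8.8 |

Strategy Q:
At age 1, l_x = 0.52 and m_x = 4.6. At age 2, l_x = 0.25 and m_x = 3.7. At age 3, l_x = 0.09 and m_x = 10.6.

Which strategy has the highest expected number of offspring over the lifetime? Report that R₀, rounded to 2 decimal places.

Strategy P: R₀ = 0.35×4.5 + 0.21×5.7 + 0.10×8.8 = 3.6520
Strategy Q: R₀ = 0.52×4.6 + 0.25×3.7 + 0.09×10.6 = 4.2710
Highest R₀: strategy Q with 4.2710.

4.27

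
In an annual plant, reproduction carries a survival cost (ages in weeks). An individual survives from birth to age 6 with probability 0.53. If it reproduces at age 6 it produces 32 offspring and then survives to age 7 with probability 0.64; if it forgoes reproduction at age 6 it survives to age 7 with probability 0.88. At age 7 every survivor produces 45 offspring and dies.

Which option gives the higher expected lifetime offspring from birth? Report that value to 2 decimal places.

32.22

breed at age 6: R₀ = 0.53 × (32 + 0.64 × 45) = 0.53 × 60.8000 = 32.2240
delay to age 7: R₀ = 0.53 × (0.88 × 45) = 0.53 × 39.6000 = 20.9880
Higher: breed at age 6 (32.2240).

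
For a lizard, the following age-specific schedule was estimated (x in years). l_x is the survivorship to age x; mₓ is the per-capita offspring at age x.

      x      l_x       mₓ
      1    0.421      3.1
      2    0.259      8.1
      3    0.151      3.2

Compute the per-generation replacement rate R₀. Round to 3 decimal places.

3.886

R₀ = Σ l_x mₓ:
  age 1: 0.421 × 3.1 = 1.3051
  age 2: 0.259 × 8.1 = 2.0979
  age 3: 0.151 × 3.2 = 0.4832
R₀ = 1.3051 + 2.0979 + 0.4832 = 3.8862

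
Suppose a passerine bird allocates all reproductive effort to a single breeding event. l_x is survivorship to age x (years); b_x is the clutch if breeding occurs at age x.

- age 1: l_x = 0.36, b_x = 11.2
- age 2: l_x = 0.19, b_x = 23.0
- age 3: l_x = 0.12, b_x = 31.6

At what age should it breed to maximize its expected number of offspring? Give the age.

Expected offspring if breeding at age x = l_x × b_x:
  age 1: 0.36 × 11.2 = 4.032
  age 2: 0.19 × 23.0 = 4.370
  age 3: 0.12 × 31.6 = 3.792
Maximum at age 2 (4.370).

2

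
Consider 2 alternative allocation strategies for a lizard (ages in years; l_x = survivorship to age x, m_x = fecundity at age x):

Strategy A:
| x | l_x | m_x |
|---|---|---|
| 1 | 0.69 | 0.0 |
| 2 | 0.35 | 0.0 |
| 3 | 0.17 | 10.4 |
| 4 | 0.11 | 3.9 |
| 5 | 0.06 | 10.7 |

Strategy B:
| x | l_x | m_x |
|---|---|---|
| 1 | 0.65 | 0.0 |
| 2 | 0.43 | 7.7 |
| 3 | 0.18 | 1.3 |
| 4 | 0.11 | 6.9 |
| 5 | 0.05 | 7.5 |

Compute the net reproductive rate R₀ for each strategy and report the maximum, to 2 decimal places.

Strategy A: R₀ = 0.69×0.0 + 0.35×0.0 + 0.17×10.4 + 0.11×3.9 + 0.06×10.7 = 2.8390
Strategy B: R₀ = 0.65×0.0 + 0.43×7.7 + 0.18×1.3 + 0.11×6.9 + 0.05×7.5 = 4.6790
Highest R₀: strategy B with 4.6790.

4.68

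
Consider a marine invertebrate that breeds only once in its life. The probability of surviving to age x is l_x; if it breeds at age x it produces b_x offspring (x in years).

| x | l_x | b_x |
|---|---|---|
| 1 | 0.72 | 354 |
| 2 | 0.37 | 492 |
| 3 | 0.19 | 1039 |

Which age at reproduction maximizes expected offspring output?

Expected offspring if breeding at age x = l_x × b_x:
  age 1: 0.72 × 354 = 254.880
  age 2: 0.37 × 492 = 182.040
  age 3: 0.19 × 1039 = 197.410
Maximum at age 1 (254.880).

1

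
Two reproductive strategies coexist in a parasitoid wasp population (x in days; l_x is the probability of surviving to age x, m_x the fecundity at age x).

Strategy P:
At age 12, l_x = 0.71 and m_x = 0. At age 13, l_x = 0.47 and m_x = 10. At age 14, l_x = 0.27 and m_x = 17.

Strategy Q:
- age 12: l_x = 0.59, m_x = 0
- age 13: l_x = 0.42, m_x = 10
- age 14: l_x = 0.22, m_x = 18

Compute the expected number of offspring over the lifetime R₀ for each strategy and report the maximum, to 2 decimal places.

Strategy P: R₀ = 0.71×0 + 0.47×10 + 0.27×17 = 9.2900
Strategy Q: R₀ = 0.59×0 + 0.42×10 + 0.22×18 = 8.1600
Highest R₀: strategy P with 9.2900.

9.29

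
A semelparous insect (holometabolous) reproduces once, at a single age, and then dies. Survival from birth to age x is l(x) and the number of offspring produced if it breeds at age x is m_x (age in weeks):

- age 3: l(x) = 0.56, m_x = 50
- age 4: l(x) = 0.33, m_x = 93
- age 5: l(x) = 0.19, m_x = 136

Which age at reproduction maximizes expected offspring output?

Expected offspring if breeding at age x = l(x) × m_x:
  age 3: 0.56 × 50 = 28.000
  age 4: 0.33 × 93 = 30.690
  age 5: 0.19 × 136 = 25.840
Maximum at age 4 (30.690).

4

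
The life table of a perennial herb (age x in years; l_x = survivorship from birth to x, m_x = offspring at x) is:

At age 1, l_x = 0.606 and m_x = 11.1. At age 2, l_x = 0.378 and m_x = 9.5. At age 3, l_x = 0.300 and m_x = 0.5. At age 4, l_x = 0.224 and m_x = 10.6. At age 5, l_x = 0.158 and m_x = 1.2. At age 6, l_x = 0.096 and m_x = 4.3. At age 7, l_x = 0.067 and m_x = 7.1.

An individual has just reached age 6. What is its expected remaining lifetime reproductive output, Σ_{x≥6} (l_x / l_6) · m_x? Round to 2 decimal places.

l_6 = 0.096. Conditional survival from age 6 to x is l_x / l_6.
  x=6: (0.096/0.096) × 4.3 = 4.3000
  x=7: (0.067/0.096) × 7.1 = 4.9552
Sum = 4.3000 + 4.9552 = 9.2552

9.26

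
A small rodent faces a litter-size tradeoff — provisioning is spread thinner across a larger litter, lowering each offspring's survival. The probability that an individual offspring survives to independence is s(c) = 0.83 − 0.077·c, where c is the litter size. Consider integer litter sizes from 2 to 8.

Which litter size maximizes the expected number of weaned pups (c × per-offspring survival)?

Expected weaned pups = c × s(c):
  c=2: 2 × 0.676 = 1.352
  c=3: 3 × 0.599 = 1.797
  c=4: 4 × 0.522 = 2.088
  c=5: 5 × 0.445 = 2.225
  c=6: 6 × 0.368 = 2.208
  c=7: 7 × 0.291 = 2.037
  c=8: 8 × 0.214 = 1.712
Maximum at c = 5 (2.225 weaned pups).

5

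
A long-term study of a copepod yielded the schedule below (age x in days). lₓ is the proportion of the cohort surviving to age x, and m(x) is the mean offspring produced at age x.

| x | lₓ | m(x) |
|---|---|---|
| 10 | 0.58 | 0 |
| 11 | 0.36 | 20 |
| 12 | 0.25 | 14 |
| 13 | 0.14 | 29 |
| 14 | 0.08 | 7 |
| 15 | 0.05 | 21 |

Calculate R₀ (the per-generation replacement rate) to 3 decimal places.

16.370

R₀ = Σ lₓ m(x):
  age 10: 0.58 × 0 = 0.0000
  age 11: 0.36 × 20 = 7.2000
  age 12: 0.25 × 14 = 3.5000
  age 13: 0.14 × 29 = 4.0600
  age 14: 0.08 × 7 = 0.5600
  age 15: 0.05 × 21 = 1.0500
R₀ = 0.0000 + 7.2000 + 3.5000 + 4.0600 + 0.5600 + 1.0500 = 16.3700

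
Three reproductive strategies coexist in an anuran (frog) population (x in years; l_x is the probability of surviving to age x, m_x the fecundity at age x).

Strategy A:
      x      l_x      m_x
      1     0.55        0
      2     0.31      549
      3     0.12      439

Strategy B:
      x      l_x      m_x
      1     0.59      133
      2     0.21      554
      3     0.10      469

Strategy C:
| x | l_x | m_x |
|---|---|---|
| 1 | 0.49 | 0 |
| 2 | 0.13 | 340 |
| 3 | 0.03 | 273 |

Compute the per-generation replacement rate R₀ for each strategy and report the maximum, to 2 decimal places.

241.71

Strategy A: R₀ = 0.55×0 + 0.31×549 + 0.12×439 = 222.8700
Strategy B: R₀ = 0.59×133 + 0.21×554 + 0.10×469 = 241.7100
Strategy C: R₀ = 0.49×0 + 0.13×340 + 0.03×273 = 52.3900
Highest R₀: strategy B with 241.7100.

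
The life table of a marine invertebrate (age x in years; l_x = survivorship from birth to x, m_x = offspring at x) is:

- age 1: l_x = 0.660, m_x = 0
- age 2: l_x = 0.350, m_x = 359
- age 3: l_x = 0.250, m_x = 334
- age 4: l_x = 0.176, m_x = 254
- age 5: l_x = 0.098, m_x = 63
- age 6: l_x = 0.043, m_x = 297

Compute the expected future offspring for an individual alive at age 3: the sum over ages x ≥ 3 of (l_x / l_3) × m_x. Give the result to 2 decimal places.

588.60

l_3 = 0.250. Conditional survival from age 3 to x is l_x / l_3.
  x=3: (0.250/0.250) × 334 = 334.0000
  x=4: (0.176/0.250) × 254 = 178.8160
  x=5: (0.098/0.250) × 63 = 24.6960
  x=6: (0.043/0.250) × 297 = 51.0840
Sum = 334.0000 + 178.8160 + 24.6960 + 51.0840 = 588.5960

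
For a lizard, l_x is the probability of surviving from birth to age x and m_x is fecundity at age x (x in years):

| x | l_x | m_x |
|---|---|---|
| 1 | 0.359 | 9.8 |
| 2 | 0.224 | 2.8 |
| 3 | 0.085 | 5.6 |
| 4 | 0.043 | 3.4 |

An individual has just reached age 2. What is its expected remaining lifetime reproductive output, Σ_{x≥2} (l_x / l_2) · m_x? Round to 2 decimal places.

l_2 = 0.224. Conditional survival from age 2 to x is l_x / l_2.
  x=2: (0.224/0.224) × 2.8 = 2.8000
  x=3: (0.085/0.224) × 5.6 = 2.1250
  x=4: (0.043/0.224) × 3.4 = 0.6527
Sum = 2.8000 + 2.1250 + 0.6527 = 5.5777

5.58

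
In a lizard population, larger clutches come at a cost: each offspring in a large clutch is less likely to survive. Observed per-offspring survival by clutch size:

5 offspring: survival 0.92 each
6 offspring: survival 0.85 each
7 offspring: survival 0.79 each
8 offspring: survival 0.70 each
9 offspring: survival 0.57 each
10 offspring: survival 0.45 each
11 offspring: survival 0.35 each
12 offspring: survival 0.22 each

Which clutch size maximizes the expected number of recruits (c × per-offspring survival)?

8

Expected recruits = c × s(c):
  c=5: 5 × 0.92 = 4.600
  c=6: 6 × 0.85 = 5.100
  c=7: 7 × 0.79 = 5.530
  c=8: 8 × 0.70 = 5.600
  c=9: 9 × 0.57 = 5.130
  c=10: 10 × 0.45 = 4.500
  c=11: 11 × 0.35 = 3.850
  c=12: 12 × 0.22 = 2.640
Maximum at c = 8 (5.600 recruits).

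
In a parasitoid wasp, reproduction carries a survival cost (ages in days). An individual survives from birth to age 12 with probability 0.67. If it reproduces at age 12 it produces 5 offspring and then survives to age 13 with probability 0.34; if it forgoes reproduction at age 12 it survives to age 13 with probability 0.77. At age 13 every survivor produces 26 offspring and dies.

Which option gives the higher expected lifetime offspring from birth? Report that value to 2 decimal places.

13.41

breed at age 12: R₀ = 0.67 × (5 + 0.34 × 26) = 0.67 × 13.8400 = 9.2728
delay to age 13: R₀ = 0.67 × (0.77 × 26) = 0.67 × 20.0200 = 13.4134
Higher: delay to age 13 (13.4134).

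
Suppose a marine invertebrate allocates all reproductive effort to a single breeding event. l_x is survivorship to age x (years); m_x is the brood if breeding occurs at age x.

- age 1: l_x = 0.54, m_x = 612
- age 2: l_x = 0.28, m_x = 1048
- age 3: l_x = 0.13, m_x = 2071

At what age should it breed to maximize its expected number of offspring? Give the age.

1

Expected offspring if breeding at age x = l_x × m_x:
  age 1: 0.54 × 612 = 330.480
  age 2: 0.28 × 1048 = 293.440
  age 3: 0.13 × 2071 = 269.230
Maximum at age 1 (330.480).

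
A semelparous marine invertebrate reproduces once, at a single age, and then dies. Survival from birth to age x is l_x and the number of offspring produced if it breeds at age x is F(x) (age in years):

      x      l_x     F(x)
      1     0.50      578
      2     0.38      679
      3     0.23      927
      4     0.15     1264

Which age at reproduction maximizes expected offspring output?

1

Expected offspring if breeding at age x = l_x × F(x):
  age 1: 0.50 × 578 = 289.000
  age 2: 0.38 × 679 = 258.020
  age 3: 0.23 × 927 = 213.210
  age 4: 0.15 × 1264 = 189.600
Maximum at age 1 (289.000).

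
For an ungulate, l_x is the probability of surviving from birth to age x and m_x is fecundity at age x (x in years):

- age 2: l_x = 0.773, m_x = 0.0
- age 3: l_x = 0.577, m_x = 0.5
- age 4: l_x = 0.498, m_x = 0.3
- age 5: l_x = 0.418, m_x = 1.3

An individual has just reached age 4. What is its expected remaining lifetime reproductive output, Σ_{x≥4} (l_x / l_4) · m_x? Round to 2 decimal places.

1.39

l_4 = 0.498. Conditional survival from age 4 to x is l_x / l_4.
  x=4: (0.498/0.498) × 0.3 = 0.3000
  x=5: (0.418/0.498) × 1.3 = 1.0912
Sum = 0.3000 + 1.0912 = 1.3912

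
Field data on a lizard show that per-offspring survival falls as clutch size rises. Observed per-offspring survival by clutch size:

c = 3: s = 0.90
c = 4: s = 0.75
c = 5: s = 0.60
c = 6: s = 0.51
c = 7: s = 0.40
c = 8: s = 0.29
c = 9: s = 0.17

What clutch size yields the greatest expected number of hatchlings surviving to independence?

6

Expected hatchlings surviving to independence = c × s(c):
  c=3: 3 × 0.90 = 2.700
  c=4: 4 × 0.75 = 3.000
  c=5: 5 × 0.60 = 3.000
  c=6: 6 × 0.51 = 3.060
  c=7: 7 × 0.40 = 2.800
  c=8: 8 × 0.29 = 2.320
  c=9: 9 × 0.17 = 1.530
Maximum at c = 6 (3.060 hatchlings surviving to independence).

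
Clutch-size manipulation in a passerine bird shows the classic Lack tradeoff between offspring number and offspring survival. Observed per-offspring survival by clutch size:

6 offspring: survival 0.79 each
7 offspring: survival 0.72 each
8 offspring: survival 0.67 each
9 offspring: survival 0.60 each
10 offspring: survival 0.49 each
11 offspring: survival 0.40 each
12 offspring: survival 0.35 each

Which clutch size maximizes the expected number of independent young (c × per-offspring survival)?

Expected independent young = c × s(c):
  c=6: 6 × 0.79 = 4.740
  c=7: 7 × 0.72 = 5.040
  c=8: 8 × 0.67 = 5.360
  c=9: 9 × 0.60 = 5.400
  c=10: 10 × 0.49 = 4.900
  c=11: 11 × 0.40 = 4.400
  c=12: 12 × 0.35 = 4.200
Maximum at c = 9 (5.400 independent young).

9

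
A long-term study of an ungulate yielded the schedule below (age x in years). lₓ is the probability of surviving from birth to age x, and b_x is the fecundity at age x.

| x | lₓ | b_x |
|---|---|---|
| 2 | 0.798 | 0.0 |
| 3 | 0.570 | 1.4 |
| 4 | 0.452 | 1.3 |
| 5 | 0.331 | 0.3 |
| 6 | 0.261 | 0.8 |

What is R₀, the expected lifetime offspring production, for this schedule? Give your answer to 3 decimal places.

1.694

R₀ = Σ lₓ b_x:
  age 2: 0.798 × 0.0 = 0.0000
  age 3: 0.570 × 1.4 = 0.7980
  age 4: 0.452 × 1.3 = 0.5876
  age 5: 0.331 × 0.3 = 0.0993
  age 6: 0.261 × 0.8 = 0.2088
R₀ = 0.0000 + 0.7980 + 0.5876 + 0.0993 + 0.2088 = 1.6937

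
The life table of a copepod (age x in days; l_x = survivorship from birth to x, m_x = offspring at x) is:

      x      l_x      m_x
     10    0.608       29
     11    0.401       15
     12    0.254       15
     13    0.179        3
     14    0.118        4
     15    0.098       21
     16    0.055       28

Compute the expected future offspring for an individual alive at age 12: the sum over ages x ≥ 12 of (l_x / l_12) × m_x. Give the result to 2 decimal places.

l_12 = 0.254. Conditional survival from age 12 to x is l_x / l_12.
  x=12: (0.254/0.254) × 15 = 15.0000
  x=13: (0.179/0.254) × 3 = 2.1142
  x=14: (0.118/0.254) × 4 = 1.8583
  x=15: (0.098/0.254) × 21 = 8.1024
  x=16: (0.055/0.254) × 28 = 6.0630
Sum = 15.0000 + 2.1142 + 1.8583 + 8.1024 + 6.0630 = 33.1378

33.14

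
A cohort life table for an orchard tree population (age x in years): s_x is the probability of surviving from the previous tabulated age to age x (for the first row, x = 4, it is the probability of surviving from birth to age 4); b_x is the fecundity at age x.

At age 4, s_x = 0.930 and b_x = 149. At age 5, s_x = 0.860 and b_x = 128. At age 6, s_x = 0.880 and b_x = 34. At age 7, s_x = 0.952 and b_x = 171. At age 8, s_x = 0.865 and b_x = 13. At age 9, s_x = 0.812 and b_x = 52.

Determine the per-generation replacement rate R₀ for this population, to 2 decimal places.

411.46

Survivorship from birth: l_x = s_4·s_5·…·s_x.
  l_4 = 0.93000
  l_5 = 0.79980
  l_6 = 0.70382
  l_7 = 0.67004
  l_8 = 0.57958
  l_9 = 0.47062
R₀ = Σ l_x b_x:
  age 4: 0.93000 × 149 = 138.5700
  age 5: 0.79980 × 128 = 102.3744
  age 6: 0.70382 × 34 = 23.9299
  age 7: 0.67004 × 171 = 114.5768
  age 8: 0.57958 × 13 = 7.5345
  age 9: 0.47062 × 52 = 24.4722
R₀ = 138.5700 + 102.3744 + 23.9299 + 114.5768 + 7.5345 + 24.4722 = 411.4579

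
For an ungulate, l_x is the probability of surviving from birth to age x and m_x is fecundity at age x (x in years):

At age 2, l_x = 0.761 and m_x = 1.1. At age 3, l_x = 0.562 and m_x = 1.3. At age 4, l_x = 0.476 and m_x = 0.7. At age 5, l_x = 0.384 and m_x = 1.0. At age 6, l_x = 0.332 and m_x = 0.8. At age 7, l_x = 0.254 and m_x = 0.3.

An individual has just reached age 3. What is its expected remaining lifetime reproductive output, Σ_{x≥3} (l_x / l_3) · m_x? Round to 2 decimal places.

3.18

l_3 = 0.562. Conditional survival from age 3 to x is l_x / l_3.
  x=3: (0.562/0.562) × 1.3 = 1.3000
  x=4: (0.476/0.562) × 0.7 = 0.5929
  x=5: (0.384/0.562) × 1.0 = 0.6833
  x=6: (0.332/0.562) × 0.8 = 0.4726
  x=7: (0.254/0.562) × 0.3 = 0.1356
Sum = 1.3000 + 0.5929 + 0.6833 + 0.4726 + 0.1356 = 3.1843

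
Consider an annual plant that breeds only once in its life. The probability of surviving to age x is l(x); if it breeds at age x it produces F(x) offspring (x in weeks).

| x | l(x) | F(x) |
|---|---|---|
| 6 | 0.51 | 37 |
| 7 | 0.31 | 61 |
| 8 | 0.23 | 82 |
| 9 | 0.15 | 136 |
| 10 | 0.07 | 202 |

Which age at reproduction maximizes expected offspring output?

Expected offspring if breeding at age x = l(x) × F(x):
  age 6: 0.51 × 37 = 18.870
  age 7: 0.31 × 61 = 18.910
  age 8: 0.23 × 82 = 18.860
  age 9: 0.15 × 136 = 20.400
  age 10: 0.07 × 202 = 14.140
Maximum at age 9 (20.400).

9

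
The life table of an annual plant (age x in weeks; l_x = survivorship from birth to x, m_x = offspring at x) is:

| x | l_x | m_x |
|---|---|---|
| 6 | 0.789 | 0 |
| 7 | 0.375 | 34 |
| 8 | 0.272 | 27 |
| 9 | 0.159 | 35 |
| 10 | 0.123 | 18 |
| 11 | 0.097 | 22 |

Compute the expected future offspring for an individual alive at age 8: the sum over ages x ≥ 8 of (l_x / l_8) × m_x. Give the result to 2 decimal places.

l_8 = 0.272. Conditional survival from age 8 to x is l_x / l_8.
  x=8: (0.272/0.272) × 27 = 27.0000
  x=9: (0.159/0.272) × 35 = 20.4596
  x=10: (0.123/0.272) × 18 = 8.1397
  x=11: (0.097/0.272) × 22 = 7.8456
Sum = 27.0000 + 20.4596 + 8.1397 + 7.8456 = 63.4449

63.44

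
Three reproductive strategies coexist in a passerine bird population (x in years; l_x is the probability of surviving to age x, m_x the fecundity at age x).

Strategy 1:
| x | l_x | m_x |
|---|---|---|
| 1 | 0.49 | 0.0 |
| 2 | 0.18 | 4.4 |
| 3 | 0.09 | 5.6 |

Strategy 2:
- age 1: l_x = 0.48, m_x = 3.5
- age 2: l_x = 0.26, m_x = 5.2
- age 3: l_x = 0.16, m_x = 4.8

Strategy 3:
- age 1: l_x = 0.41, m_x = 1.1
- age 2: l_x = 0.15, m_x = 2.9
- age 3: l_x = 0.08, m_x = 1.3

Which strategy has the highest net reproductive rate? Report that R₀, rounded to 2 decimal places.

3.80

Strategy 1: R₀ = 0.49×0.0 + 0.18×4.4 + 0.09×5.6 = 1.2960
Strategy 2: R₀ = 0.48×3.5 + 0.26×5.2 + 0.16×4.8 = 3.8000
Strategy 3: R₀ = 0.41×1.1 + 0.15×2.9 + 0.08×1.3 = 0.9900
Highest R₀: strategy 2 with 3.8000.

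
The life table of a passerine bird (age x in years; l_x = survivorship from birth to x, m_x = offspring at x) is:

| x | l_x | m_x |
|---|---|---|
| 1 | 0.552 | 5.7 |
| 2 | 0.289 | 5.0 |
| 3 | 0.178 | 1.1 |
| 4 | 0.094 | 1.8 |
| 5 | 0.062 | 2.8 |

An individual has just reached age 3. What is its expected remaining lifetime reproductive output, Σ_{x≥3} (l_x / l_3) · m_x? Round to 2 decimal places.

l_3 = 0.178. Conditional survival from age 3 to x is l_x / l_3.
  x=3: (0.178/0.178) × 1.1 = 1.1000
  x=4: (0.094/0.178) × 1.8 = 0.9506
  x=5: (0.062/0.178) × 2.8 = 0.9753
Sum = 1.1000 + 0.9506 + 0.9753 = 3.0258

3.03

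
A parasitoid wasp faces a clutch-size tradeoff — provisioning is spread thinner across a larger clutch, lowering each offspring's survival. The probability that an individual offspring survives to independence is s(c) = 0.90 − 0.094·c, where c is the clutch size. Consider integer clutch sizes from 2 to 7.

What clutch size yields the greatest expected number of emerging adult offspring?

5

Expected emerging adult offspring = c × s(c):
  c=2: 2 × 0.712 = 1.424
  c=3: 3 × 0.618 = 1.854
  c=4: 4 × 0.524 = 2.096
  c=5: 5 × 0.430 = 2.150
  c=6: 6 × 0.336 = 2.016
  c=7: 7 × 0.242 = 1.694
Maximum at c = 5 (2.150 emerging adult offspring).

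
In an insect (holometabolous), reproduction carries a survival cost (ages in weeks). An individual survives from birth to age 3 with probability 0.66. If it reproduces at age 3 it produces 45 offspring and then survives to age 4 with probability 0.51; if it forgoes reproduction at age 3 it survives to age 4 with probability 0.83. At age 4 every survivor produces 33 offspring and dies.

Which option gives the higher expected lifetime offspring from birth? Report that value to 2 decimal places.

40.81

breed at age 3: R₀ = 0.66 × (45 + 0.51 × 33) = 0.66 × 61.8300 = 40.8078
delay to age 4: R₀ = 0.66 × (0.83 × 33) = 0.66 × 27.3900 = 18.0774
Higher: breed at age 3 (40.8078).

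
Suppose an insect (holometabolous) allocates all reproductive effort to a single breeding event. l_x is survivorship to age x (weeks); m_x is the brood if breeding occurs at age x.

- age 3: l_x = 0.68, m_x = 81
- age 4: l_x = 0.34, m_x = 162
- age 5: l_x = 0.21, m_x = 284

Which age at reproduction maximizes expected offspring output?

Expected offspring if breeding at age x = l_x × m_x:
  age 3: 0.68 × 81 = 55.080
  age 4: 0.34 × 162 = 55.080
  age 5: 0.21 × 284 = 59.640
Maximum at age 5 (59.640).

5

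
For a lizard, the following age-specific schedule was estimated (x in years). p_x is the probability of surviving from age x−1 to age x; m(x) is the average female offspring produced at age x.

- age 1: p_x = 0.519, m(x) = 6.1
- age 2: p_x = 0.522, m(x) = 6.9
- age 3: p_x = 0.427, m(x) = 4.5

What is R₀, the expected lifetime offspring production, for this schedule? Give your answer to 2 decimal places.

5.56

Survivorship from birth: l_x = p_1·p_2·…·p_x.
  l_1 = 0.51900
  l_2 = 0.27092
  l_3 = 0.11568
R₀ = Σ l_x m(x):
  age 1: 0.51900 × 6.1 = 3.1659
  age 2: 0.27092 × 6.9 = 1.8693
  age 3: 0.11568 × 4.5 = 0.5206
R₀ = 3.1659 + 1.8693 + 0.5206 = 5.5558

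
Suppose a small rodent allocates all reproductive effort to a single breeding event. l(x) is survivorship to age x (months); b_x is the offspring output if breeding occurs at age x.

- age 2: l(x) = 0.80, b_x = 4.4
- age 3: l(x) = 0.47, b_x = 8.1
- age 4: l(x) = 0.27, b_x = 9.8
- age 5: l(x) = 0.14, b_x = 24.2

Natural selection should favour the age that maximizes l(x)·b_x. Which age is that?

3

Expected offspring if breeding at age x = l(x) × b_x:
  age 2: 0.80 × 4.4 = 3.520
  age 3: 0.47 × 8.1 = 3.807
  age 4: 0.27 × 9.8 = 2.646
  age 5: 0.14 × 24.2 = 3.388
Maximum at age 3 (3.807).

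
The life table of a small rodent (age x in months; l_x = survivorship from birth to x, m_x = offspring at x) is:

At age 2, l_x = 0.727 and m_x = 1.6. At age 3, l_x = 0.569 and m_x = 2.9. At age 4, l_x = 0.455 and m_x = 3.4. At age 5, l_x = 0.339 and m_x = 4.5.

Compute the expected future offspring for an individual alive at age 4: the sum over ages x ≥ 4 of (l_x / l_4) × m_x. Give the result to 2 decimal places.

l_4 = 0.455. Conditional survival from age 4 to x is l_x / l_4.
  x=4: (0.455/0.455) × 3.4 = 3.4000
  x=5: (0.339/0.455) × 4.5 = 3.3527
Sum = 3.4000 + 3.3527 = 6.7527

6.75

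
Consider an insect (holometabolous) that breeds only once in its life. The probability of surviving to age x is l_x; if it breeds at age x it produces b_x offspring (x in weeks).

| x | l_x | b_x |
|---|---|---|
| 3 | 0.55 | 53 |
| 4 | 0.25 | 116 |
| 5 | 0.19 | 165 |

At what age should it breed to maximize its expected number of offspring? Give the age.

5

Expected offspring if breeding at age x = l_x × b_x:
  age 3: 0.55 × 53 = 29.150
  age 4: 0.25 × 116 = 29.000
  age 5: 0.19 × 165 = 31.350
Maximum at age 5 (31.350).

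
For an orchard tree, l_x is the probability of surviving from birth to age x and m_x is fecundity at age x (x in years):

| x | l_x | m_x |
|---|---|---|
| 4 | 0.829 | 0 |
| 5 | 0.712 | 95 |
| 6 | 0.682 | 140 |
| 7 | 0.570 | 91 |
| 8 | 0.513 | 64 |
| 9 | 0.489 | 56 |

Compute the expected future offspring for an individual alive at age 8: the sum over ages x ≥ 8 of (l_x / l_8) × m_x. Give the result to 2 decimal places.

l_8 = 0.513. Conditional survival from age 8 to x is l_x / l_8.
  x=8: (0.513/0.513) × 64 = 64.0000
  x=9: (0.489/0.513) × 56 = 53.3801
Sum = 64.0000 + 53.3801 = 117.3801

117.38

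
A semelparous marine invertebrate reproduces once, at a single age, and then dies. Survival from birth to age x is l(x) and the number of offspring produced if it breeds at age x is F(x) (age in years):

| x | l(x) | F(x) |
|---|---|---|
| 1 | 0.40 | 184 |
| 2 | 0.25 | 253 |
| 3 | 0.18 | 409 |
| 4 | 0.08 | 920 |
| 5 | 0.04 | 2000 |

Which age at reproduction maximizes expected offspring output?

5

Expected offspring if breeding at age x = l(x) × F(x):
  age 1: 0.40 × 184 = 73.600
  age 2: 0.25 × 253 = 63.250
  age 3: 0.18 × 409 = 73.620
  age 4: 0.08 × 920 = 73.600
  age 5: 0.04 × 2000 = 80.000
Maximum at age 5 (80.000).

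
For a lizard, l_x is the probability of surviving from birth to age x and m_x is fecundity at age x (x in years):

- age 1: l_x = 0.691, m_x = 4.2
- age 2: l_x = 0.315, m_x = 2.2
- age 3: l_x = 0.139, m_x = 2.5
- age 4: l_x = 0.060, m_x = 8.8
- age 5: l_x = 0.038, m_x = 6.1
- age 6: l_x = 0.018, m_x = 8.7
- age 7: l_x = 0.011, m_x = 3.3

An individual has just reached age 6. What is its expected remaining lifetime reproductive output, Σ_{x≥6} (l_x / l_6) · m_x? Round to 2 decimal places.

l_6 = 0.018. Conditional survival from age 6 to x is l_x / l_6.
  x=6: (0.018/0.018) × 8.7 = 8.7000
  x=7: (0.011/0.018) × 3.3 = 2.0167
Sum = 8.7000 + 2.0167 = 10.7167

10.72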